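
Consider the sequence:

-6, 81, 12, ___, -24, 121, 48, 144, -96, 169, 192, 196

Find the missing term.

Positions 1, 3, 5, … form one subsequence and positions 2, 4, 6, … form another.
Subsequence A: -6, 12, -24, 48, -96, 192. Geometric, ×-2 each step.
Subsequence B: 81, ?, 121, 144, 169, 196. Consecutive squares n² from n = 9.
So the missing entry in subsequence B is 100.

100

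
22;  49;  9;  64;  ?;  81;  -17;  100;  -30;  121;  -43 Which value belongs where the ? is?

The terms cycle through 2 interleaved subsequences.
Stream A: 22, 9, ?, -17, -30, -43 — arithmetic with common difference −13.
Stream B: 49, 64, 81, 100, 121 — the squares 7², 8², 9², ….
The gap is stream A's term 3; the rule gives -4.

-4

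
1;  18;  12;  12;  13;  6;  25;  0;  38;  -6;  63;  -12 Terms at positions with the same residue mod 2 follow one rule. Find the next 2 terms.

Odd-indexed and even-indexed terms follow separate rules.
Stream A is 1, 12, 13, 25, 38, 63, which is each term equals the sum of the previous two.
Stream B is 18, 12, 6, 0, -6, -12, which is arithmetic with common difference −6.
The 13th slot belongs to stream A; its 7th term is 101.
The 14th slot belongs to stream B; its 7th term is -18.

101, -18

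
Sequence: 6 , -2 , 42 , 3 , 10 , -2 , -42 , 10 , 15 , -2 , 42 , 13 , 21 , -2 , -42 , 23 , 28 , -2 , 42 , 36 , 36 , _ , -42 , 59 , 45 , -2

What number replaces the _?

-2

Read the sequence 4 terms at a time; column i is its own pattern.
Track A: 6, 10, 15, 21, 28, 36, 45 — triangular numbers n(n+1)/2 for n = 3, 4, ….
Track B: -2, -2, -2, -2, -2, ?, -2 — constant -2.
Track C: 42, -42, 42, -42, 42, -42 — the oscillation 42·(−1)^(n+1).
Track D: 3, 10, 13, 23, 36, 59 — a Fibonacci-like recurrence a_n = a_{n-1} + a_{n-2}.
So the missing entry in track B is -2.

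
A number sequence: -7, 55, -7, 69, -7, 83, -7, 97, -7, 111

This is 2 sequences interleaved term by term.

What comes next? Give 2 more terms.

The terms cycle through 2 interleaved subsequences.
Stream A: -7, -7, -7, -7, -7. The constant sequence -7.
Stream B: 55, 69, 83, 97, 111. Arithmetic, step +14.
Position 11 → stream A, term 6 = -7.
Term 12 comes from stream B (its 6th entry): 125.

-7, 125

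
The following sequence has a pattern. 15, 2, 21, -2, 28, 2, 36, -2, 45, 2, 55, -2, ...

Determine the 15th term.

78

Split by position mod 2 into 2 tracks.
Track A: 15, 21, 28, 36, 45, 55 — triangular numbers starting at T_5.
Track B: 2, -2, 2, -2, 2, -2 — alternating ±2.
The 15th slot belongs to track A; its 8th term is 78.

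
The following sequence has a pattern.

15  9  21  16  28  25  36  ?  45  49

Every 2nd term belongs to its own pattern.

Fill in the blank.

36

Positions 1, 3, 5, … form one subsequence and positions 2, 4, 6, … form another.
Subsequence A is 15, 21, 28, 36, 45, which is triangular numbers starting at T_5.
Subsequence B is 9, 16, 25, ?, 49, which is the squares 3², 4², 5², ….
The gap is subsequence B's term 4; the rule gives 36.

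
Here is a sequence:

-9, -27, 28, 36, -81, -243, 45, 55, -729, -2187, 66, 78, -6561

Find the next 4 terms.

Positions follow the repeating pattern AABB; grouping by letter gives 2 tracks.
Subsequence A: -9, -27, -81, -243, -729, -2187, -6561 (geometric with ratio 3).
Subsequence B: 28, 36, 45, 55, 66, 78 (triangular numbers starting at T_7).
Term 14 comes from subsequence A (its 8th entry): -19683.
Position 15 falls in subsequence B as its term 7, giving 91.
The 16th slot belongs to subsequence B; its 8th term is 105.
Position 17 → subsequence A, term 9 = -59049.

-19683, 91, 105, -59049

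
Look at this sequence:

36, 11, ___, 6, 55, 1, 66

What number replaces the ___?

45

The terms cycle through 2 interleaved subsequences.
Stream A = 36, ?, 55, 66: triangular numbers starting at T_8.
Stream B = 11, 6, 1: linear: a_n = 16 − 5·n.
Filling stream A at index 2 by its rule yields 45.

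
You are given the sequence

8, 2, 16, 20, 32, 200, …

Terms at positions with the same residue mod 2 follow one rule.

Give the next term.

64

The terms cycle through 2 interleaved subsequences.
Track A is 8, 16, 32, which is successive powers of 2.
Track B is 2, 20, 200, which is multiplying by 10 each time.
Term 7 comes from track A (its 4th entry): 64.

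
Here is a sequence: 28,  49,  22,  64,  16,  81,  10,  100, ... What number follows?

4

Split by position mod 2 into 2 tracks.
Track A: 28, 22, 16, 10 — subtracting 6 each time.
Track B: 49, 64, 81, 100 — consecutive squares n² from n = 7.
Position 9 falls in track A as its term 5, giving 4.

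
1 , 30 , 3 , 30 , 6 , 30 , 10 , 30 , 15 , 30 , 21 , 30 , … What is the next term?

Odd-indexed and even-indexed terms follow separate rules.
Stream A: 1, 3, 6, 10, 15, 21 (triangular numbers n(n+1)/2 for n = 1, 2, …).
Stream B: 30, 30, 30, 30, 30, 30 (constant 30).
Term 13 comes from stream A (its 7th entry): 28.

28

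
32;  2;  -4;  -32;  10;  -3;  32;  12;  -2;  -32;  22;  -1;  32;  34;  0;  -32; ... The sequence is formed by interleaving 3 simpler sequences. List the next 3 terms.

The terms cycle through 3 interleaved subsequences.
Subsequence A: 32, -32, 32, -32, 32, -32. Oscillating between 32 and -32.
Subsequence B: 2, 10, 12, 22, 34. Fibonacci-style (each term is the sum of the two before it).
Subsequence C: -4, -3, -2, -1, 0. Arithmetic, step +1.
Term 17 comes from subsequence B (its 6th entry): 56.
Position 18 falls in subsequence C as its term 6, giving 1.
Position 19 → subsequence A, term 7 = 32.

56, 1, 32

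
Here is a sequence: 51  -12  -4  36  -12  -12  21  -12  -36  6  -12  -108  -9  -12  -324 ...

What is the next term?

-24

Read the sequence 3 terms at a time; column i is its own pattern.
Stream A: 51, 36, 21, 6, -9 (linear: a_n = 66 − 15·n).
Stream B: -12, -12, -12, -12, -12 (always -12).
Stream C: -4, -12, -36, -108, -324 (a geometric progression (common ratio 3)).
Term 16 comes from stream A (its 6th entry): -24.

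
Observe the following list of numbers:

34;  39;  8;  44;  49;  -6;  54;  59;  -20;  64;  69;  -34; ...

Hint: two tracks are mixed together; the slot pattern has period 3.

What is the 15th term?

-48

Positions follow the repeating pattern AAB; grouping by letter gives 2 tracks.
Track A = 34, 39, 44, 49, 54, 59, 64, 69: arithmetic with common difference +5.
Track B = 8, -6, -20, -34: arithmetic with common difference −14.
Position 15 → track B, term 5 = -48.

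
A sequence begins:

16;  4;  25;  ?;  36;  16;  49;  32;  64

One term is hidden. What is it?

Positions 1, 3, 5, … form one subsequence and positions 2, 4, 6, … form another.
Track A: 16, 25, 36, 49, 64 (consecutive squares n² from n = 4).
Track B: 4, ?, 16, 32 (a geometric progression (common ratio 2)).
Filling track B at index 2 by its rule yields 8.

8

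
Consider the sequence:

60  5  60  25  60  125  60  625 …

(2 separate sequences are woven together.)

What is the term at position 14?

Split by position mod 2 into 2 tracks.
Subsequence A = 60, 60, 60, 60: constant 60.
Subsequence B = 5, 25, 125, 625: powers of 5.
Term 14 comes from subsequence B (its 7th entry): 78125.

78125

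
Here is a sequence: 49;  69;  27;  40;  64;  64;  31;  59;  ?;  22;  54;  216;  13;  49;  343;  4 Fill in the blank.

The terms cycle through 3 interleaved subsequences.
Track A: 49, 40, 31, 22, 13, 4 (linear: a_n = 58 − 9·n).
Track B: 69, 64, 59, 54, 49 (arithmetic with common difference −5).
Track C: 27, 64, ?, 216, 343 (the cubes 3³, 4³, 5³, …).
So the missing entry in track C is 125.

125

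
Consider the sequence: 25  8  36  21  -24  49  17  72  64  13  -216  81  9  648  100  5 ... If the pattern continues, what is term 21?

144

Split by position mod 3 into 3 tracks.
Stream A: 25, 21, 17, 13, 9, 5 (arithmetic, step −4).
Stream B: 8, -24, 72, -216, 648 (geometric, ×-3 each step).
Stream C: 36, 49, 64, 81, 100 (consecutive squares n² from n = 6).
Term 21 comes from stream C (its 7th entry): 144.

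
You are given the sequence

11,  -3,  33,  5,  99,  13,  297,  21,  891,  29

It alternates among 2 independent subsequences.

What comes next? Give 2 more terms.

2673, 37

The terms cycle through 2 interleaved subsequences.
Track A: 11, 33, 99, 297, 891 — multiplying by 3 each time.
Track B: -3, 5, 13, 21, 29 — arithmetic with common difference +8.
Position 11 falls in track A as its term 6, giving 2673.
Term 12 comes from track B (its 6th entry): 37.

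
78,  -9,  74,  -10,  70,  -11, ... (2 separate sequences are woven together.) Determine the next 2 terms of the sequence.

Taking every 2nd term gives 2 separate tracks.
Stream A is 78, 74, 70, which is arithmetic with common difference −4.
Stream B is -9, -10, -11, which is arithmetic, step −1.
Position 7 falls in stream A as its term 4, giving 66.
Position 8 falls in stream B as its term 4, giving -12.

66, -12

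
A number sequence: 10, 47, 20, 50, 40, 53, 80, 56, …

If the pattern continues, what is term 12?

Split by position mod 2 into 2 tracks.
Track A: 10, 20, 40, 80. Multiplying by 2 each time.
Track B: 47, 50, 53, 56. Arithmetic with common difference +3.
Position 12 → track B, term 6 = 62.

62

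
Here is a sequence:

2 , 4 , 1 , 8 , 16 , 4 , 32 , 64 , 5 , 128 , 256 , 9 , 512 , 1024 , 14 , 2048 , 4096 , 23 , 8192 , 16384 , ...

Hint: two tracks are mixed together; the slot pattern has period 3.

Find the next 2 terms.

37, 32768

Positions follow the repeating pattern AAB; grouping by letter gives 2 tracks.
Subsequence A: 2, 4, 8, 16, 32, 64, 128, 256, 512, 1024, 2048, 4096, 8192, 16384 — successive powers of 2.
Subsequence B: 1, 4, 5, 9, 14, 23 — each term equals the sum of the previous two.
Position 21 → subsequence B, term 7 = 37.
The 22nd slot belongs to subsequence A; its 15th term is 32768.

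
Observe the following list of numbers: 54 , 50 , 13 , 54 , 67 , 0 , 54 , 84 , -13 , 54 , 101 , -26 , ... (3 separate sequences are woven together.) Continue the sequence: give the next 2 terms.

Split by position mod 3 into 3 tracks.
Stream A = 54, 54, 54, 54: the constant sequence 54.
Stream B = 50, 67, 84, 101: arithmetic, step +17.
Stream C = 13, 0, -13, -26: arithmetic with common difference −13.
Position 13 → stream A, term 5 = 54.
The 14th slot belongs to stream B; its 5th term is 118.

54, 118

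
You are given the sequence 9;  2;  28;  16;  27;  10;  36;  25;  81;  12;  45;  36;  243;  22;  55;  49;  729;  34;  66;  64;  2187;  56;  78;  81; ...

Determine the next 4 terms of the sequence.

6561, 90, 91, 100

Read the sequence 4 terms at a time; column i is its own pattern.
Stream A: 9, 27, 81, 243, 729, 2187. Powers 3^2, 3^3, 3^4, ….
Stream B: 2, 10, 12, 22, 34, 56. Each term equals the sum of the previous two.
Stream C: 28, 36, 45, 55, 66, 78. Triangular numbers n(n+1)/2 for n = 7, 8, ….
Stream D: 16, 25, 36, 49, 64, 81. Consecutive squares n² from n = 4.
The 25th slot belongs to stream A; its 7th term is 6561.
Position 26 falls in stream B as its term 7, giving 90.
Position 27 falls in stream C as its term 7, giving 91.
Position 28 falls in stream D as its term 7, giving 100.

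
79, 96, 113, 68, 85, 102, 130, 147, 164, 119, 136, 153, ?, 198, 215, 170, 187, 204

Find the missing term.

181

Reading positions in blocks of 6 reveals the pattern AAABBB — 2 tracks woven together.
Stream A = 79, 96, 113, 130, 147, 164, ?, 198, 215: adding 17 each time.
Stream B = 68, 85, 102, 119, 136, 153, 170, 187, 204: arithmetic with common difference +17.
So the missing entry in stream A is 181.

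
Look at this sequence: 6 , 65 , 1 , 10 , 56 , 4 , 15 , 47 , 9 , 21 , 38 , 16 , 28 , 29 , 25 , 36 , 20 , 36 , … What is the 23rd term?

2

Split by position mod 3: positions 1, 4, 7, … form one track, and each other residue class forms its own.
Subsequence A is 6, 10, 15, 21, 28, 36, which is the triangular numbers T_3, T_4, ….
Subsequence B is 65, 56, 47, 38, 29, 20, which is linear: a_n = 74 − 9·n.
Subsequence C is 1, 4, 9, 16, 25, 36, which is perfect squares starting at 1².
Term 23 comes from subsequence B (its 8th entry): 2.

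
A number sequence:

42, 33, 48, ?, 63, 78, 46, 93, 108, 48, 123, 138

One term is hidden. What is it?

44

Positions follow the repeating pattern ABB; grouping by letter gives 2 tracks.
Stream A: 42, ?, 46, 48 (adding 2 each time).
Stream B: 33, 48, 63, 78, 93, 108, 123, 138 (adding 15 each time).
Filling stream A at index 2 by its rule yields 44.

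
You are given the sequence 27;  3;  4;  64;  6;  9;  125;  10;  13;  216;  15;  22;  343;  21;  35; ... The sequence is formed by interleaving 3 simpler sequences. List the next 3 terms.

512, 28, 57

Taking every 3rd term gives 3 separate tracks.
Track A = 27, 64, 125, 216, 343: perfect cubes starting at 3³.
Track B = 3, 6, 10, 15, 21: triangular numbers n(n+1)/2 for n = 2, 3, ….
Track C = 4, 9, 13, 22, 35: a Fibonacci-like recurrence a_n = a_{n-1} + a_{n-2}.
The 16th slot belongs to track A; its 6th term is 512.
Position 17 → track B, term 6 = 28.
Term 18 comes from track C (its 6th entry): 57.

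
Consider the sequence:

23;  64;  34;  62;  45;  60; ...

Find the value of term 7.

Taking every 2nd term gives 2 separate tracks.
Track A: 23, 34, 45. Adding 11 each time.
Track B: 64, 62, 60. Arithmetic, step −2.
Position 7 → track A, term 4 = 56.

56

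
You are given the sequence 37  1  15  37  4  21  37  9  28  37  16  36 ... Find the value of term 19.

37

Split by position mod 3 into 3 tracks.
Subsequence A is 37, 37, 37, 37, which is constant 37.
Subsequence B is 1, 4, 9, 16, which is perfect squares starting at 1².
Subsequence C is 15, 21, 28, 36, which is triangular numbers starting at T_5.
Position 19 → subsequence A, term 7 = 37.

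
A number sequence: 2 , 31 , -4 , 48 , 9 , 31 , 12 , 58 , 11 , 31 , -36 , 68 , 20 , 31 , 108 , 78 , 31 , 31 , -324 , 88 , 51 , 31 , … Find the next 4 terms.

The terms cycle through 4 interleaved subsequences.
Track A = 2, 9, 11, 20, 31, 51: Fibonacci-style (each term is the sum of the two before it).
Track B = 31, 31, 31, 31, 31, 31: the constant sequence 31.
Track C = -4, 12, -36, 108, -324: a geometric progression (common ratio -3).
Track D = 48, 58, 68, 78, 88: adding 10 each time.
Position 23 → track C, term 6 = 972.
Term 24 comes from track D (its 6th entry): 98.
The 25th slot belongs to track A; its 7th term is 82.
The 26th slot belongs to track B; its 7th term is 31.

972, 98, 82, 31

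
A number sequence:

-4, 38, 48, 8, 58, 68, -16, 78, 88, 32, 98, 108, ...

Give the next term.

-64

The slot pattern repeats as ABB (period 3), so there are 2 interleaved tracks.
Track A: -4, 8, -16, 32. A geometric progression (common ratio -2).
Track B: 38, 48, 58, 68, 78, 88, 98, 108. Arithmetic with common difference +10.
Position 13 falls in track A as its term 5, giving -64.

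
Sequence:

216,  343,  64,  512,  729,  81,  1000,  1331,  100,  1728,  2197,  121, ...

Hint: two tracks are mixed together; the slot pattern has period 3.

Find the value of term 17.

Reading positions in blocks of 3 reveals the pattern AAB — 2 tracks woven together.
Track A: 216, 343, 512, 729, 1000, 1331, 1728, 2197 (the cubes 6³, 7³, 8³, …).
Track B: 64, 81, 100, 121 (perfect squares starting at 8²).
The 17th slot belongs to track A; its 12th term is 4913.

4913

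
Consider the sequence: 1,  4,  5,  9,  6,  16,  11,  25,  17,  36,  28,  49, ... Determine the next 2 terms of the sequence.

45, 64

Odd-indexed and even-indexed terms follow separate rules.
Track A: 1, 5, 6, 11, 17, 28 (a Fibonacci-like recurrence a_n = a_{n-1} + a_{n-2}).
Track B: 4, 9, 16, 25, 36, 49 (perfect squares starting at 2²).
Term 13 comes from track A (its 7th entry): 45.
The 14th slot belongs to track B; its 7th term is 64.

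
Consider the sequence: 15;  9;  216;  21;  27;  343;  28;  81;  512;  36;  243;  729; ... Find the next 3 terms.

Split by position mod 3: positions 1, 4, 7, … form one track, and each other residue class forms its own.
Track A: 15, 21, 28, 36 — triangular numbers starting at T_5.
Track B: 9, 27, 81, 243 — successive powers of 3.
Track C: 216, 343, 512, 729 — perfect cubes starting at 6³.
The 13th slot belongs to track A; its 5th term is 45.
The 14th slot belongs to track B; its 5th term is 729.
Position 15 falls in track C as its term 5, giving 1000.

45, 729, 1000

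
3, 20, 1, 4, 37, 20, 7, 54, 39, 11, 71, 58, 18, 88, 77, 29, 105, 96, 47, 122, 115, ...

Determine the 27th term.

153

Split by position mod 3 into 3 tracks.
Subsequence A: 3, 4, 7, 11, 18, 29, 47 (Fibonacci-style (each term is the sum of the two before it)).
Subsequence B: 20, 37, 54, 71, 88, 105, 122 (linear: a_n = 3 + 17·n).
Subsequence C: 1, 20, 39, 58, 77, 96, 115 (arithmetic, step +19).
The 27th slot belongs to subsequence C; its 9th term is 153.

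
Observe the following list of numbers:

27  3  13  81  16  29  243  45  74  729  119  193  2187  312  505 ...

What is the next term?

Reading positions in blocks of 3 reveals the pattern ABB — 2 tracks woven together.
Track A: 27, 81, 243, 729, 2187. Successive powers of 3.
Track B: 3, 13, 16, 29, 45, 74, 119, 193, 312, 505. Each term equals the sum of the previous two.
Term 16 comes from track A (its 6th entry): 6561.

6561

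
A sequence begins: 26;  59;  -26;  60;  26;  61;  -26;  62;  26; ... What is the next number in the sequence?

63

Taking every 2nd term gives 2 separate tracks.
Track A: 26, -26, 26, -26, 26 (the oscillation 26·(−1)^(n+1)).
Track B: 59, 60, 61, 62 (arithmetic, step +1).
The 10th slot belongs to track B; its 5th term is 63.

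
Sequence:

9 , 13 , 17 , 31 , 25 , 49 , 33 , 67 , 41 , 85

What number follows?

49

Split by position mod 2 into 2 tracks.
Track A = 9, 17, 25, 33, 41: adding 8 each time.
Track B = 13, 31, 49, 67, 85: arithmetic with common difference +18.
The 11th slot belongs to track A; its 6th term is 49.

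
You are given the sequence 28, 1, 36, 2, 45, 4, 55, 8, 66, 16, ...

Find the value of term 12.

32

The terms cycle through 2 interleaved subsequences.
Stream A = 28, 36, 45, 55, 66: triangular numbers starting at T_7.
Stream B = 1, 2, 4, 8, 16: powers 2^0, 2^1, 2^2, ….
Term 12 comes from stream B (its 6th entry): 32.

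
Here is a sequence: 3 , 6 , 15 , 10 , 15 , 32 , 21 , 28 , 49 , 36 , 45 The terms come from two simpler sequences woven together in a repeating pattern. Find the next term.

The slot pattern repeats as AAB (period 3), so there are 2 interleaved tracks.
Stream A is 3, 6, 10, 15, 21, 28, 36, 45, which is triangular numbers n(n+1)/2 for n = 2, 3, ….
Stream B is 15, 32, 49, which is adding 17 each time.
Position 12 falls in stream B as its term 4, giving 66.

66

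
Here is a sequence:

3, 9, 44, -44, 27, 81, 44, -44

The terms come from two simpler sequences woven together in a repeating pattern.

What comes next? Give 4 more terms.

243, 729, 44, -44

Reading positions in blocks of 4 reveals the pattern AABB — 2 tracks woven together.
Track A: 3, 9, 27, 81 (powers of 3).
Track B: 44, -44, 44, -44 (the oscillation 44·(−1)^(n+1)).
The 9th slot belongs to track A; its 5th term is 243.
Term 10 comes from track A (its 6th entry): 729.
Position 11 → track B, term 5 = 44.
Term 12 comes from track B (its 6th entry): -44.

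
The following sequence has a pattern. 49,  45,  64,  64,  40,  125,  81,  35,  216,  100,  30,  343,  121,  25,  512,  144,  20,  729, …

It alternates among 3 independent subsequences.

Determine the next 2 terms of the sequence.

169, 15

Read the sequence 3 terms at a time; column i is its own pattern.
Track A: 49, 64, 81, 100, 121, 144 (perfect squares starting at 7²).
Track B: 45, 40, 35, 30, 25, 20 (arithmetic, step −5).
Track C: 64, 125, 216, 343, 512, 729 (perfect cubes starting at 4³).
Position 19 falls in track A as its term 7, giving 169.
The 20th slot belongs to track B; its 7th term is 15.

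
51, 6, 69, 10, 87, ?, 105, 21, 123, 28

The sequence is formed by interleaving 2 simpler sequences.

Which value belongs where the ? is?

Odd-indexed and even-indexed terms follow separate rules.
Track A: 51, 69, 87, 105, 123 — adding 18 each time.
Track B: 6, 10, ?, 21, 28 — triangular numbers starting at T_3.
Track B's pattern makes the blank 15.

15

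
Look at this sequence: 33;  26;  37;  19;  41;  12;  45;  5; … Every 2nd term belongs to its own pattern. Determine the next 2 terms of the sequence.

49, -2

Positions 1, 3, 5, … form one subsequence and positions 2, 4, 6, … form another.
Track A is 33, 37, 41, 45, which is adding 4 each time.
Track B is 26, 19, 12, 5, which is arithmetic with common difference −7.
Position 9 falls in track A as its term 5, giving 49.
Position 10 falls in track B as its term 5, giving -2.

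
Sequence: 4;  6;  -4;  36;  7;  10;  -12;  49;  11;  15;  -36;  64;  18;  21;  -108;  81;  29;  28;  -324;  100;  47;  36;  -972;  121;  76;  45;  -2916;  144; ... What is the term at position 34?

66

Read the sequence 4 terms at a time; column i is its own pattern.
Track A = 4, 7, 11, 18, 29, 47, 76: a Fibonacci-like recurrence a_n = a_{n-1} + a_{n-2}.
Track B = 6, 10, 15, 21, 28, 36, 45: triangular numbers starting at T_3.
Track C = -4, -12, -36, -108, -324, -972, -2916: geometric with ratio 3.
Track D = 36, 49, 64, 81, 100, 121, 144: consecutive squares n² from n = 6.
Term 34 comes from track B (its 9th entry): 66.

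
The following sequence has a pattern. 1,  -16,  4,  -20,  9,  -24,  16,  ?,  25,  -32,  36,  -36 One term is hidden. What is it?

Taking every 2nd term gives 2 separate tracks.
Subsequence A: 1, 4, 9, 16, 25, 36. The squares 1², 2², 3², ….
Subsequence B: -16, -20, -24, ?, -32, -36. Arithmetic with common difference −4.
The gap is subsequence B's term 4; the rule gives -28.

-28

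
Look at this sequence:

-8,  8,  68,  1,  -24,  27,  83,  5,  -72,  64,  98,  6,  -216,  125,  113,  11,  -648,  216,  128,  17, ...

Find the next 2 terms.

Split by position mod 4 into 4 tracks.
Subsequence A: -8, -24, -72, -216, -648 — multiplying by 3 each time.
Subsequence B: 8, 27, 64, 125, 216 — the cubes 2³, 3³, 4³, ….
Subsequence C: 68, 83, 98, 113, 128 — arithmetic, step +15.
Subsequence D: 1, 5, 6, 11, 17 — Fibonacci-style (each term is the sum of the two before it).
Position 21 falls in subsequence A as its term 6, giving -1944.
Position 22 → subsequence B, term 6 = 343.

-1944, 343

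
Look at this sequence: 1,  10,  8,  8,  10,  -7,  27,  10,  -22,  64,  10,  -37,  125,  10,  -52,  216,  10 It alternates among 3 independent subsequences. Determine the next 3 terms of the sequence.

The terms cycle through 3 interleaved subsequences.
Track A is 1, 8, 27, 64, 125, 216, which is perfect cubes starting at 1³.
Track B is 10, 10, 10, 10, 10, 10, which is the constant sequence 10.
Track C is 8, -7, -22, -37, -52, which is arithmetic with common difference −15.
The 18th slot belongs to track C; its 6th term is -67.
Term 19 comes from track A (its 7th entry): 343.
Position 20 → track B, term 7 = 10.

-67, 343, 10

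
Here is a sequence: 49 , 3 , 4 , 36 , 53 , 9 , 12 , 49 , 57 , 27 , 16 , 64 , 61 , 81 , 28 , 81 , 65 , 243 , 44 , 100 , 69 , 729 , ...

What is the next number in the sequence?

72

The terms cycle through 4 interleaved subsequences.
Subsequence A: 49, 53, 57, 61, 65, 69 (linear: a_n = 45 + 4·n).
Subsequence B: 3, 9, 27, 81, 243, 729 (powers of 3).
Subsequence C: 4, 12, 16, 28, 44 (each term equals the sum of the previous two).
Subsequence D: 36, 49, 64, 81, 100 (the squares 6², 7², 8², …).
Position 23 falls in subsequence C as its term 6, giving 72.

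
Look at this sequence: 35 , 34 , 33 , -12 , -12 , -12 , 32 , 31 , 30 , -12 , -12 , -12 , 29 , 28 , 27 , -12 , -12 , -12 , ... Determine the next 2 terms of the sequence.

26, 25

Reading positions in blocks of 6 reveals the pattern AAABBB — 2 tracks woven together.
Subsequence A = 35, 34, 33, 32, 31, 30, 29, 28, 27: subtracting 1 each time.
Subsequence B = -12, -12, -12, -12, -12, -12, -12, -12, -12: constant -12.
Position 19 falls in subsequence A as its term 10, giving 26.
Position 20 falls in subsequence A as its term 11, giving 25.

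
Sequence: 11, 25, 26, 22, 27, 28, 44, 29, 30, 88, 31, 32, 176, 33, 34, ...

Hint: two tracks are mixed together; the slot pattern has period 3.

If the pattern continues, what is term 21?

Positions follow the repeating pattern ABB; grouping by letter gives 2 tracks.
Track A: 11, 22, 44, 88, 176 — a geometric progression (common ratio 2).
Track B: 25, 26, 27, 28, 29, 30, 31, 32, 33, 34 — arithmetic, step +1.
The 21st slot belongs to track B; its 14th term is 38.

38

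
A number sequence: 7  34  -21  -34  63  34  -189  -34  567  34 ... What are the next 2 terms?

-1701, -34

Taking every 2nd term gives 2 separate tracks.
Subsequence A is 7, -21, 63, -189, 567, which is a geometric progression (common ratio -3).
Subsequence B is 34, -34, 34, -34, 34, which is the oscillation 34·(−1)^(n+1).
Position 11 → subsequence A, term 6 = -1701.
The 12th slot belongs to subsequence B; its 6th term is -34.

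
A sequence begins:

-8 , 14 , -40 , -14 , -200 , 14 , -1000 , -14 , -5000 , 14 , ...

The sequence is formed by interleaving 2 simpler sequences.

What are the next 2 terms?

-25000, -14

Odd-indexed and even-indexed terms follow separate rules.
Stream A is -8, -40, -200, -1000, -5000, which is geometric, ×5 each step.
Stream B is 14, -14, 14, -14, 14, which is oscillating between 14 and -14.
Position 11 → stream A, term 6 = -25000.
Position 12 → stream B, term 6 = -14.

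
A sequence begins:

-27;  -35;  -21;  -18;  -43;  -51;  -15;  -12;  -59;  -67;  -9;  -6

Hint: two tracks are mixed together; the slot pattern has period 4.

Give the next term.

-75

Positions follow the repeating pattern AABB; grouping by letter gives 2 tracks.
Subsequence A = -27, -35, -43, -51, -59, -67: arithmetic with common difference −8.
Subsequence B = -21, -18, -15, -12, -9, -6: adding 3 each time.
Position 13 → subsequence A, term 7 = -75.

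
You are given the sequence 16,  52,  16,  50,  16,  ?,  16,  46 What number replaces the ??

The terms cycle through 2 interleaved subsequences.
Track A is 16, 16, 16, 16, which is the constant sequence 16.
Track B is 52, 50, ?, 46, which is arithmetic with common difference −2.
So the missing entry in track B is 48.

48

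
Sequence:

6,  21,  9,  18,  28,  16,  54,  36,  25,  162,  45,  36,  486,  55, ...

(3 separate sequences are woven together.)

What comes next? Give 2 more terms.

49, 1458

Read the sequence 3 terms at a time; column i is its own pattern.
Subsequence A = 6, 18, 54, 162, 486: a geometric progression (common ratio 3).
Subsequence B = 21, 28, 36, 45, 55: triangular numbers n(n+1)/2 for n = 6, 7, ….
Subsequence C = 9, 16, 25, 36: consecutive squares n² from n = 3.
The 15th slot belongs to subsequence C; its 5th term is 49.
Position 16 → subsequence A, term 6 = 1458.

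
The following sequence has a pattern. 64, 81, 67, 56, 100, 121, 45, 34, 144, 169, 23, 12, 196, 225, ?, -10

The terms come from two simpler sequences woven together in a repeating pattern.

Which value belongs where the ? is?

1

Positions follow the repeating pattern AABB; grouping by letter gives 2 tracks.
Subsequence A = 64, 81, 100, 121, 144, 169, 196, 225: consecutive squares n² from n = 8.
Subsequence B = 67, 56, 45, 34, 23, 12, ?, -10: arithmetic with common difference −11.
Filling subsequence B at index 7 by its rule yields 1.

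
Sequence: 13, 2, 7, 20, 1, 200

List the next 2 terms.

-5, 2000

Positions 1, 3, 5, … form one subsequence and positions 2, 4, 6, … form another.
Track A = 13, 7, 1: subtracting 6 each time.
Track B = 2, 20, 200: geometric with ratio 10.
Position 7 falls in track A as its term 4, giving -5.
Position 8 falls in track B as its term 4, giving 2000.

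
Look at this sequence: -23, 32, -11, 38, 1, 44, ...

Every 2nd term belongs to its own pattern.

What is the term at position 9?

25

Split by position mod 2 into 2 tracks.
Track A: -23, -11, 1. Adding 12 each time.
Track B: 32, 38, 44. Arithmetic, step +6.
The 9th slot belongs to track A; its 5th term is 25.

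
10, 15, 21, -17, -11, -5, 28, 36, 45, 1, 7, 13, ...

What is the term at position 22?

Positions follow the repeating pattern AAABBB; grouping by letter gives 2 tracks.
Stream A = 10, 15, 21, 28, 36, 45: triangular numbers n(n+1)/2 for n = 4, 5, ….
Stream B = -17, -11, -5, 1, 7, 13: linear: a_n = -23 + 6·n.
The 22nd slot belongs to stream B; its 10th term is 37.

37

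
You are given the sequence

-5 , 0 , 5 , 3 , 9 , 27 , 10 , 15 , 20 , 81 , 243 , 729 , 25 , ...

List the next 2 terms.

30, 35

Positions follow the repeating pattern AAABBB; grouping by letter gives 2 tracks.
Track A is -5, 0, 5, 10, 15, 20, 25, which is arithmetic with common difference +5.
Track B is 3, 9, 27, 81, 243, 729, which is powers of 3.
Position 14 → track A, term 8 = 30.
Position 15 falls in track A as its term 9, giving 35.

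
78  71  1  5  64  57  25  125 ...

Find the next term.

50

The slot pattern repeats as AABB (period 4), so there are 2 interleaved tracks.
Track A: 78, 71, 64, 57 (subtracting 7 each time).
Track B: 1, 5, 25, 125 (multiplying by 5 each time).
Position 9 falls in track A as its term 5, giving 50.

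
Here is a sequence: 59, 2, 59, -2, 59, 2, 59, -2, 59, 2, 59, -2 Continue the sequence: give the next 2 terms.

The terms cycle through 2 interleaved subsequences.
Subsequence A: 59, 59, 59, 59, 59, 59 — constant 59.
Subsequence B: 2, -2, 2, -2, 2, -2 — the oscillation 2·(−1)^(n+1).
Position 13 → subsequence A, term 7 = 59.
Term 14 comes from subsequence B (its 7th entry): 2.

59, 2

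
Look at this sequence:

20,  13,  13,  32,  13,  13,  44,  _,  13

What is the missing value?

13

Positions follow the repeating pattern ABB; grouping by letter gives 2 tracks.
Stream A = 20, 32, 44: arithmetic, step +12.
Stream B = 13, 13, 13, 13, ?, 13: the constant sequence 13.
Stream B's pattern makes the blank 13.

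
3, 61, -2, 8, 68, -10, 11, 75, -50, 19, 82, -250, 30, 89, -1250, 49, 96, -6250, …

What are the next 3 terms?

79, 103, -31250

The terms cycle through 3 interleaved subsequences.
Stream A: 3, 8, 11, 19, 30, 49. A Fibonacci-like recurrence a_n = a_{n-1} + a_{n-2}.
Stream B: 61, 68, 75, 82, 89, 96. Arithmetic, step +7.
Stream C: -2, -10, -50, -250, -1250, -6250. Geometric with ratio 5.
The 19th slot belongs to stream A; its 7th term is 79.
Position 20 falls in stream B as its term 7, giving 103.
Position 21 falls in stream C as its term 7, giving -31250.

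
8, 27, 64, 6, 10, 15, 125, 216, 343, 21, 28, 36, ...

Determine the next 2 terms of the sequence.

The slot pattern repeats as AAABBB (period 6), so there are 2 interleaved tracks.
Stream A: 8, 27, 64, 125, 216, 343 (the cubes 2³, 3³, 4³, …).
Stream B: 6, 10, 15, 21, 28, 36 (triangular numbers starting at T_3).
The 13th slot belongs to stream A; its 7th term is 512.
The 14th slot belongs to stream A; its 8th term is 729.

512, 729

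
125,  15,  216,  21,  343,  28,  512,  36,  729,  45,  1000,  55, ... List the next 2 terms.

1331, 66

Split by position mod 2 into 2 tracks.
Track A: 125, 216, 343, 512, 729, 1000 (the cubes 5³, 6³, 7³, …).
Track B: 15, 21, 28, 36, 45, 55 (triangular numbers starting at T_5).
Term 13 comes from track A (its 7th entry): 1331.
The 14th slot belongs to track B; its 7th term is 66.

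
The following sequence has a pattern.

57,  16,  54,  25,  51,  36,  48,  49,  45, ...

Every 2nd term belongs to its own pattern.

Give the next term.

64

Split by position mod 2 into 2 tracks.
Track A is 57, 54, 51, 48, 45, which is linear: a_n = 60 − 3·n.
Track B is 16, 25, 36, 49, which is consecutive squares n² from n = 4.
Term 10 comes from track B (its 5th entry): 64.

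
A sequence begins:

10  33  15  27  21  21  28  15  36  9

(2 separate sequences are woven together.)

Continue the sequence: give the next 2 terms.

Positions 1, 3, 5, … form one subsequence and positions 2, 4, 6, … form another.
Subsequence A = 10, 15, 21, 28, 36: triangular numbers n(n+1)/2 for n = 4, 5, ….
Subsequence B = 33, 27, 21, 15, 9: linear: a_n = 39 − 6·n.
Position 11 → subsequence A, term 6 = 45.
Term 12 comes from subsequence B (its 6th entry): 3.

45, 3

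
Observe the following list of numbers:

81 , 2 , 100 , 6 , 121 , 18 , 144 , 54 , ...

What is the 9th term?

Odd-indexed and even-indexed terms follow separate rules.
Track A: 81, 100, 121, 144. Consecutive squares n² from n = 9.
Track B: 2, 6, 18, 54. A geometric progression (common ratio 3).
The 9th slot belongs to track A; its 5th term is 169.

169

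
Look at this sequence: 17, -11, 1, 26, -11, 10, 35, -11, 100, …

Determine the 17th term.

-11

The terms cycle through 3 interleaved subsequences.
Stream A: 17, 26, 35 (arithmetic with common difference +9).
Stream B: -11, -11, -11 (the constant sequence -11).
Stream C: 1, 10, 100 (successive powers of 10).
Term 17 comes from stream B (its 6th entry): -11.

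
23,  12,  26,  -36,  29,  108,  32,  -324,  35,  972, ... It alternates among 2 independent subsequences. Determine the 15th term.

Taking every 2nd term gives 2 separate tracks.
Subsequence A is 23, 26, 29, 32, 35, which is arithmetic, step +3.
Subsequence B is 12, -36, 108, -324, 972, which is a geometric progression (common ratio -3).
Term 15 comes from subsequence A (its 8th entry): 44.

44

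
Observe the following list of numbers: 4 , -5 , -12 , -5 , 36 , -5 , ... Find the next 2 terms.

Split by position mod 2 into 2 tracks.
Stream A = 4, -12, 36: geometric, ×-3 each step.
Stream B = -5, -5, -5: constant -5.
Term 7 comes from stream A (its 4th entry): -108.
Term 8 comes from stream B (its 4th entry): -5.

-108, -5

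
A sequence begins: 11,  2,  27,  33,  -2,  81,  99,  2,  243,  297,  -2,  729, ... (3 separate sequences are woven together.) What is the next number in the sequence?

891

Taking every 3rd term gives 3 separate tracks.
Track A: 11, 33, 99, 297 — a geometric progression (common ratio 3).
Track B: 2, -2, 2, -2 — the oscillation 2·(−1)^(n+1).
Track C: 27, 81, 243, 729 — powers 3^3, 3^4, 3^5, ….
Position 13 → track A, term 5 = 891.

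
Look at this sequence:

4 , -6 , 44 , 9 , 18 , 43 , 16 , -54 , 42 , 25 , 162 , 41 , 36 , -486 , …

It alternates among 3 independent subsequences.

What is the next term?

40

Split by position mod 3: positions 1, 4, 7, … form one track, and each other residue class forms its own.
Subsequence A: 4, 9, 16, 25, 36 (consecutive squares n² from n = 2).
Subsequence B: -6, 18, -54, 162, -486 (geometric, ×-3 each step).
Subsequence C: 44, 43, 42, 41 (arithmetic with common difference −1).
Position 15 → subsequence C, term 5 = 40.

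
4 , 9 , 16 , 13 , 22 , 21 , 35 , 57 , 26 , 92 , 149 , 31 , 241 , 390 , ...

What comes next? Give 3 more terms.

The slot pattern repeats as AAB (period 3), so there are 2 interleaved tracks.
Track A: 4, 9, 13, 22, 35, 57, 92, 149, 241, 390 (each term equals the sum of the previous two).
Track B: 16, 21, 26, 31 (adding 5 each time).
Term 15 comes from track B (its 5th entry): 36.
Term 16 comes from track A (its 11th entry): 631.
Position 17 → track A, term 12 = 1021.

36, 631, 1021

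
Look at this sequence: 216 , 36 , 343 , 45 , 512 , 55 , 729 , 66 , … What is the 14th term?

105

Taking every 2nd term gives 2 separate tracks.
Track A: 216, 343, 512, 729. Consecutive cubes n³ from n = 6.
Track B: 36, 45, 55, 66. Triangular numbers starting at T_8.
The 14th slot belongs to track B; its 7th term is 105.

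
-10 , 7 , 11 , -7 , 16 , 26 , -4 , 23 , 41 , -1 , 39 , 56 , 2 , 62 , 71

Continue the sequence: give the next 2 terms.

The terms cycle through 3 interleaved subsequences.
Subsequence A: -10, -7, -4, -1, 2. Arithmetic, step +3.
Subsequence B: 7, 16, 23, 39, 62. Fibonacci-style (each term is the sum of the two before it).
Subsequence C: 11, 26, 41, 56, 71. Arithmetic, step +15.
Term 16 comes from subsequence A (its 6th entry): 5.
Term 17 comes from subsequence B (its 6th entry): 101.

5, 101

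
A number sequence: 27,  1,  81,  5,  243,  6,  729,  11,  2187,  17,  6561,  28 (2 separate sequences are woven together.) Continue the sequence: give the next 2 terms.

Odd-indexed and even-indexed terms follow separate rules.
Track A: 27, 81, 243, 729, 2187, 6561 (powers 3^3, 3^4, 3^5, …).
Track B: 1, 5, 6, 11, 17, 28 (each term equals the sum of the previous two).
The 13th slot belongs to track A; its 7th term is 19683.
Position 14 → track B, term 7 = 45.

19683, 45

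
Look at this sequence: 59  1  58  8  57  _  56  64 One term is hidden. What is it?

Positions 1, 3, 5, … form one subsequence and positions 2, 4, 6, … form another.
Track A: 59, 58, 57, 56. Linear: a_n = 60 − n.
Track B: 1, 8, ?, 64. The cubes 1³, 2³, 3³, ….
The gap is track B's term 3; the rule gives 27.

27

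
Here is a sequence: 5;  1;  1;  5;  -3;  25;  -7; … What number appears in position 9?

-11

Taking every 2nd term gives 2 separate tracks.
Subsequence A: 5, 1, -3, -7 (arithmetic with common difference −4).
Subsequence B: 1, 5, 25 (powers 5^0, 5^1, 5^2, …).
Term 9 comes from subsequence A (its 5th entry): -11.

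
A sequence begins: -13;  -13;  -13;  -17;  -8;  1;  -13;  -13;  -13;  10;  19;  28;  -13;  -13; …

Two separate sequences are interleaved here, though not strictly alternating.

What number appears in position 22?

Positions follow the repeating pattern AAABBB; grouping by letter gives 2 tracks.
Track A: -13, -13, -13, -13, -13, -13, -13, -13 (constant -13).
Track B: -17, -8, 1, 10, 19, 28 (linear: a_n = -26 + 9·n).
Position 22 → track B, term 10 = 64.

64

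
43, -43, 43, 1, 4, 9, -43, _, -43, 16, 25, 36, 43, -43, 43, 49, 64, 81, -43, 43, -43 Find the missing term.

43

Positions follow the repeating pattern AAABBB; grouping by letter gives 2 tracks.
Track A: 43, -43, 43, -43, ?, -43, 43, -43, 43, -43, 43, -43 (oscillating between 43 and -43).
Track B: 1, 4, 9, 16, 25, 36, 49, 64, 81 (consecutive squares n² from n = 1).
So the missing entry in track A is 43.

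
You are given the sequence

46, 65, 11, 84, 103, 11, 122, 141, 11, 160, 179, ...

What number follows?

11

The slot pattern repeats as AAB (period 3), so there are 2 interleaved tracks.
Stream A: 46, 65, 84, 103, 122, 141, 160, 179 (arithmetic with common difference +19).
Stream B: 11, 11, 11 (constant 11).
The 12th slot belongs to stream B; its 4th term is 11.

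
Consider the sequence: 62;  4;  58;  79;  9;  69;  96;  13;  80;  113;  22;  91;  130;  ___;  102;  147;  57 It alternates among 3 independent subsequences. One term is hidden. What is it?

35

Split by position mod 3: positions 1, 4, 7, … form one track, and each other residue class forms its own.
Subsequence A: 62, 79, 96, 113, 130, 147 (adding 17 each time).
Subsequence B: 4, 9, 13, 22, ?, 57 (Fibonacci-style (each term is the sum of the two before it)).
Subsequence C: 58, 69, 80, 91, 102 (arithmetic with common difference +11).
Subsequence B's pattern makes the blank 35.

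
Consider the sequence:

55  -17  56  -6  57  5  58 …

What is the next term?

Odd-indexed and even-indexed terms follow separate rules.
Stream A: 55, 56, 57, 58 — linear: a_n = 54 + n.
Stream B: -17, -6, 5 — arithmetic with common difference +11.
The 8th slot belongs to stream B; its 4th term is 16.

16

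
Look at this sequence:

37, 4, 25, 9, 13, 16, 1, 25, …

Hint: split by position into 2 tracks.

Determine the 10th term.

Positions 1, 3, 5, … form one subsequence and positions 2, 4, 6, … form another.
Track A: 37, 25, 13, 1 (arithmetic, step −12).
Track B: 4, 9, 16, 25 (the squares 2², 3², 4², …).
The 10th slot belongs to track B; its 5th term is 36.

36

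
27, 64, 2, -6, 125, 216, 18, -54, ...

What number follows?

Reading positions in blocks of 4 reveals the pattern AABB — 2 tracks woven together.
Track A: 27, 64, 125, 216 — the cubes 3³, 4³, 5³, ….
Track B: 2, -6, 18, -54 — multiplying by -3 each time.
Position 9 falls in track A as its term 5, giving 343.

343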